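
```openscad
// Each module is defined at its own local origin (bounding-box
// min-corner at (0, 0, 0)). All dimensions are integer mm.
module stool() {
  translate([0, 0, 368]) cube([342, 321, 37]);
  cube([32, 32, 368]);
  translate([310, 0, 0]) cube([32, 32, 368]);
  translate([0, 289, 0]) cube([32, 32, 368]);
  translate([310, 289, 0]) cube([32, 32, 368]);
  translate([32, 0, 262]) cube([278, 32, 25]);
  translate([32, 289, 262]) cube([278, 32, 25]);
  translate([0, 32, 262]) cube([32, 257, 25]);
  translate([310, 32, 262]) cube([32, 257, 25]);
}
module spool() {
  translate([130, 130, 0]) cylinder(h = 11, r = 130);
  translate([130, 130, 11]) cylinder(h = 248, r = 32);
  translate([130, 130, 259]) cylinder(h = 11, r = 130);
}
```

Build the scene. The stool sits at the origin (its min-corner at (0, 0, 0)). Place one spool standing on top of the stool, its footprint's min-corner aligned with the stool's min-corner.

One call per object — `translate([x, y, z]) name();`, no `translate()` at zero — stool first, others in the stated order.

stool();
translate([0, 0, 405]) spool();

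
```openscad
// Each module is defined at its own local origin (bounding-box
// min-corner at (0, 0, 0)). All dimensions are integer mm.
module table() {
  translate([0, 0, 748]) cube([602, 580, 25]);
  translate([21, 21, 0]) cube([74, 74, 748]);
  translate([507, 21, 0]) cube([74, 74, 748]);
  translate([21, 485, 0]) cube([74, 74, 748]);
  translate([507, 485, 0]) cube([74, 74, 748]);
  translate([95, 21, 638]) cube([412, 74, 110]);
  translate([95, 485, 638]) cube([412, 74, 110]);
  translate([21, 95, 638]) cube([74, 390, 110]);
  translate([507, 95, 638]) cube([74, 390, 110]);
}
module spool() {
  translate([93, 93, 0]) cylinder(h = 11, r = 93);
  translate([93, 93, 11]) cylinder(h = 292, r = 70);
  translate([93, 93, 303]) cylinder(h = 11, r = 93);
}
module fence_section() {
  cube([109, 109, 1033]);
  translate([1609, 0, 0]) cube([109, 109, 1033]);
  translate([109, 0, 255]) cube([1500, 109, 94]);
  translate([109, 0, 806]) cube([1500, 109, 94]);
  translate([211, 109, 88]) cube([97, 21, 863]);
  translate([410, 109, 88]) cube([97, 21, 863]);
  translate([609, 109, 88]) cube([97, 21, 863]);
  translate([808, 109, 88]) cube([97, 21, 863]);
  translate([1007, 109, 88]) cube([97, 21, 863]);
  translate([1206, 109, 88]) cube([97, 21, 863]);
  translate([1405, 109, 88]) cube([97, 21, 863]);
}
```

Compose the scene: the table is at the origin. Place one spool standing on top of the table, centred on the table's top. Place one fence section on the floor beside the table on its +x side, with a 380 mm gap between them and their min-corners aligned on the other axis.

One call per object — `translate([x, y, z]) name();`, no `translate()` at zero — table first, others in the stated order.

table();
translate([208, 197, 773]) spool();
translate([982, 0, 0]) fence_section();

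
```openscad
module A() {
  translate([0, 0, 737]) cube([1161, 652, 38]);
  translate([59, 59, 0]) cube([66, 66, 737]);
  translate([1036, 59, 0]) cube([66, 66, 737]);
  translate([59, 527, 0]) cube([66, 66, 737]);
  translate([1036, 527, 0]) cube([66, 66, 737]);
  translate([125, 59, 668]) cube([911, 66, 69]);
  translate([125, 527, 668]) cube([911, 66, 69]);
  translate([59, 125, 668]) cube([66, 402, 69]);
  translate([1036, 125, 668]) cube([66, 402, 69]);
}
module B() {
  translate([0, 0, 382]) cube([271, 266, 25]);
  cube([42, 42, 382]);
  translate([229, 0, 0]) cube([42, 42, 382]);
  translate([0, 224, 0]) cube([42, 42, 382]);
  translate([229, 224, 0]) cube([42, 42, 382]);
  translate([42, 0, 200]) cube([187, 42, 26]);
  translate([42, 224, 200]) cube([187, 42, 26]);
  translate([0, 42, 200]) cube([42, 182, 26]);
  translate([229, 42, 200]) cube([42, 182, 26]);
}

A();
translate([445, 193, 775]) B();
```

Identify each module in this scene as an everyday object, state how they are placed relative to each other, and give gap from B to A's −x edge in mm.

The stool's min-x is at 445; the table's min-x is 0; gap = 445 mm.

A is a table. B is a stool. The stool is on top of the table, centred. The gap from the stool to the table's −x edge is 445 mm.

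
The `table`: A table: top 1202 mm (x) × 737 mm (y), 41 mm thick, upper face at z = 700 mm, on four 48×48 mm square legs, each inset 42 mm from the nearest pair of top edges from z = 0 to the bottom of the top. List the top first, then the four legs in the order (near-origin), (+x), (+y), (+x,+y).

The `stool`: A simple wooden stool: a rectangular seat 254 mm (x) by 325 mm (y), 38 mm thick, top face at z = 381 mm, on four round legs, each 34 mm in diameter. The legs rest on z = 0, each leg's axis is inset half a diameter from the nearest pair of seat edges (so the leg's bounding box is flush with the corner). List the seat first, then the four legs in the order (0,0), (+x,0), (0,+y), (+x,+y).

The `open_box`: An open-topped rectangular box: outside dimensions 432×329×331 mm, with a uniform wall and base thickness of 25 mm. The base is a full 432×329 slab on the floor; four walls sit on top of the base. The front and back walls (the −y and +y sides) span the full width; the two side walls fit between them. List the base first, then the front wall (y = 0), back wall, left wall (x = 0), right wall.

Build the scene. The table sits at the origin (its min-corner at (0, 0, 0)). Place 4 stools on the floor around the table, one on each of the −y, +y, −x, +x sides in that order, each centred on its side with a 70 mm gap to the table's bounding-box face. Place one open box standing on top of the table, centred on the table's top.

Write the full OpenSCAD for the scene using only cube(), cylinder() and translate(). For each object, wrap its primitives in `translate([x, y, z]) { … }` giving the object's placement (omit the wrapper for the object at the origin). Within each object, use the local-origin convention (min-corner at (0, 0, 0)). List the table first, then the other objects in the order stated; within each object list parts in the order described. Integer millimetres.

translate([0, 0, 659]) cube([1202, 737, 41]);
translate([42, 42, 0]) cube([48, 48, 659]);
translate([1112, 42, 0]) cube([48, 48, 659]);
translate([42, 647, 0]) cube([48, 48, 659]);
translate([1112, 647, 0]) cube([48, 48, 659]);
translate([474, -395, 0]) {
  translate([0, 0, 343]) cube([254, 325, 38]);
  translate([17, 17, 0]) cylinder(h = 343, r = 17);
  translate([237, 17, 0]) cylinder(h = 343, r = 17);
  translate([17, 308, 0]) cylinder(h = 343, r = 17);
  translate([237, 308, 0]) cylinder(h = 343, r = 17);
}
translate([474, 807, 0]) {
  translate([0, 0, 343]) cube([254, 325, 38]);
  translate([17, 17, 0]) cylinder(h = 343, r = 17);
  translate([237, 17, 0]) cylinder(h = 343, r = 17);
  translate([17, 308, 0]) cylinder(h = 343, r = 17);
  translate([237, 308, 0]) cylinder(h = 343, r = 17);
}
translate([-324, 206, 0]) {
  translate([0, 0, 343]) cube([254, 325, 38]);
  translate([17, 17, 0]) cylinder(h = 343, r = 17);
  translate([237, 17, 0]) cylinder(h = 343, r = 17);
  translate([17, 308, 0]) cylinder(h = 343, r = 17);
  translate([237, 308, 0]) cylinder(h = 343, r = 17);
}
translate([1272, 206, 0]) {
  translate([0, 0, 343]) cube([254, 325, 38]);
  translate([17, 17, 0]) cylinder(h = 343, r = 17);
  translate([237, 17, 0]) cylinder(h = 343, r = 17);
  translate([17, 308, 0]) cylinder(h = 343, r = 17);
  translate([237, 308, 0]) cylinder(h = 343, r = 17);
}
translate([385, 204, 700]) {
  cube([432, 329, 25]);
  translate([0, 0, 25]) cube([432, 25, 306]);
  translate([0, 304, 25]) cube([432, 25, 306]);
  translate([0, 25, 25]) cube([25, 279, 306]);
  translate([407, 25, 25]) cube([25, 279, 306]);
}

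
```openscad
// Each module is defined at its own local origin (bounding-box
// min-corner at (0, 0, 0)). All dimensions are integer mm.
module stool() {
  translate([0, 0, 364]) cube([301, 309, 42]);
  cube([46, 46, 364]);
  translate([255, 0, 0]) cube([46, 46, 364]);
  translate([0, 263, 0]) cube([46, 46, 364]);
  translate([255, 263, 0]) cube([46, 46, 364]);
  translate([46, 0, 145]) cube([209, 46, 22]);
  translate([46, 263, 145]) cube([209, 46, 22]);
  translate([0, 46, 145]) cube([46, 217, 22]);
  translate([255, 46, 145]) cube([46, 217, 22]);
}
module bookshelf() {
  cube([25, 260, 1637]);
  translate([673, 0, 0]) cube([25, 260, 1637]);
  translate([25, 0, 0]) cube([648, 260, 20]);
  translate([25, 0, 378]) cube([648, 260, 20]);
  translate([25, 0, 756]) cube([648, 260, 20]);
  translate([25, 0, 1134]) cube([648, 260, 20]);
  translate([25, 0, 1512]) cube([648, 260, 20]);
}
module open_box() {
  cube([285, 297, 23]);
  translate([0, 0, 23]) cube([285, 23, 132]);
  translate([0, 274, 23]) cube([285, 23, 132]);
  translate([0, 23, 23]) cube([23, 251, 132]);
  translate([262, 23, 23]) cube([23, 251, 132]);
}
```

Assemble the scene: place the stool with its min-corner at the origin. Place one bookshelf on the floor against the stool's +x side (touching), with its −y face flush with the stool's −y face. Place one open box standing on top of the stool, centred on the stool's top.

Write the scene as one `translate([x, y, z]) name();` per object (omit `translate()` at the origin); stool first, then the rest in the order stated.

stool();
translate([301, 0, 0]) bookshelf();
translate([8, 6, 406]) open_box();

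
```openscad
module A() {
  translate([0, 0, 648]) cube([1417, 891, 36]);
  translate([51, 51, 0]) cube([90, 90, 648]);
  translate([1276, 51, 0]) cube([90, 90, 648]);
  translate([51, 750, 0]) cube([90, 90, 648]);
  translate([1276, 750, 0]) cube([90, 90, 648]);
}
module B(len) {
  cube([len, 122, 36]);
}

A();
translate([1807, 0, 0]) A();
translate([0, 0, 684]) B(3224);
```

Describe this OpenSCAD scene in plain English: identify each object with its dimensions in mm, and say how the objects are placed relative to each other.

A is a table with a 1417×891 mm rectangular top, 36 mm thick, top surface at z = 684 mm, supported by four 90×90 mm square legs, each inset 51 mm from the nearest pair of top edges, running from the floor.

B is a rectangular beam 3224 mm long (x), 122 mm deep (y), 36 mm thick (z).

The beam spans the tops of two tables placed 390 mm apart, resting at z = 684 mm.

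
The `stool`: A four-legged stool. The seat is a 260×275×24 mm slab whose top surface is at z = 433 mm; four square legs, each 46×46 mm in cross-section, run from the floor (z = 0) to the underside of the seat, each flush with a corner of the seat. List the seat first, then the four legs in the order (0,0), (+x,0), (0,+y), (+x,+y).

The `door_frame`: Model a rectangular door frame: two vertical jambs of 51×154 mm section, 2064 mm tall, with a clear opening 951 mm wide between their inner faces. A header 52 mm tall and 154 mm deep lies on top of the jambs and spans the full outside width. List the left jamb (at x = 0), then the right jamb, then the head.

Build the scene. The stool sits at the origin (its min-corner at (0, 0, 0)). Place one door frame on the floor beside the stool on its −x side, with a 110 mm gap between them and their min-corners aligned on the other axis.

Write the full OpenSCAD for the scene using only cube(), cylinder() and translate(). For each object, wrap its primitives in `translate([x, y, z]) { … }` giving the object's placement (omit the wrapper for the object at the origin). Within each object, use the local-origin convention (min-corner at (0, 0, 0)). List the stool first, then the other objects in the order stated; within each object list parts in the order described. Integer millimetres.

translate([0, 0, 409]) cube([260, 275, 24]);
cube([46, 46, 409]);
translate([214, 0, 0]) cube([46, 46, 409]);
translate([0, 229, 0]) cube([46, 46, 409]);
translate([214, 229, 0]) cube([46, 46, 409]);
translate([-1163, 0, 0]) {
  cube([51, 154, 2064]);
  translate([1002, 0, 0]) cube([51, 154, 2064]);
  translate([0, 0, 2064]) cube([1053, 154, 52]);
}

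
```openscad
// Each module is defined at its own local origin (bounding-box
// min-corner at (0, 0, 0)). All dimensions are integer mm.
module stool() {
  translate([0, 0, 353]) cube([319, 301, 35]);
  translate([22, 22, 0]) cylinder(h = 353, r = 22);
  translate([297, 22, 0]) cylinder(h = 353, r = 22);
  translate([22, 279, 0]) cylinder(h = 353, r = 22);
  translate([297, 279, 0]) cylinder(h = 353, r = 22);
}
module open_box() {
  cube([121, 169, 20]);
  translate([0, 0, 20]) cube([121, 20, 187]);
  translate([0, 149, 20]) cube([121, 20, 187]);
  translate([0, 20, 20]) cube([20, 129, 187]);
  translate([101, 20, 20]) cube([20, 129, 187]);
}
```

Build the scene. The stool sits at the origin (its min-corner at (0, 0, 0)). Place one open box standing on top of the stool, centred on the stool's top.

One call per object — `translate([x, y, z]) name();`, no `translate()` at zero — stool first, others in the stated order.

stool();
translate([99, 66, 388]) open_box();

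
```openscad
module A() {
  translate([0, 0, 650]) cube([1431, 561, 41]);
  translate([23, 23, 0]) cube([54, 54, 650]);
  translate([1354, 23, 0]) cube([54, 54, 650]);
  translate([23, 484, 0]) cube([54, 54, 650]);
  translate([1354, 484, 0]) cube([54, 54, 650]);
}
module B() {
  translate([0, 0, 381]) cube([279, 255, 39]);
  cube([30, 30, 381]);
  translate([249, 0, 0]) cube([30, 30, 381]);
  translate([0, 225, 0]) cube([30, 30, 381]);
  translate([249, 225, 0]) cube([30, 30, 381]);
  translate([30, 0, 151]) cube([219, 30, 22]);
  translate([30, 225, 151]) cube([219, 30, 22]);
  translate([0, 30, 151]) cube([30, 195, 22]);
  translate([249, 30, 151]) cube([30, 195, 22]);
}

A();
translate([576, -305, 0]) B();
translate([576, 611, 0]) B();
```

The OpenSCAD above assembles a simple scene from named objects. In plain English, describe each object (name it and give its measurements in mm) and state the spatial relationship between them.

A is a table: top 1431 mm (x) × 561 mm (y), 41 mm thick, upper face at z = 691 mm, on four 54×54 mm square legs, each inset 23 mm from the nearest pair of top edges, running from z = 0 to the bottom of the top.

B is a four-legged stool. The seat is a 279×255×39 mm slab whose top surface is at z = 420 mm; four square legs, each 30×30 mm in cross-section, run from the floor (z = 0) to the underside of the seat, each flush with a corner of the seat. Four stretchers, 30 mm wide and 22 mm tall, connect adjacent legs with their undersides at z = 151 mm, each running between the inner faces of the legs it joins and aligned with the legs' outer faces on the other axis.

Two stools sit around the table at the −y, +y sides.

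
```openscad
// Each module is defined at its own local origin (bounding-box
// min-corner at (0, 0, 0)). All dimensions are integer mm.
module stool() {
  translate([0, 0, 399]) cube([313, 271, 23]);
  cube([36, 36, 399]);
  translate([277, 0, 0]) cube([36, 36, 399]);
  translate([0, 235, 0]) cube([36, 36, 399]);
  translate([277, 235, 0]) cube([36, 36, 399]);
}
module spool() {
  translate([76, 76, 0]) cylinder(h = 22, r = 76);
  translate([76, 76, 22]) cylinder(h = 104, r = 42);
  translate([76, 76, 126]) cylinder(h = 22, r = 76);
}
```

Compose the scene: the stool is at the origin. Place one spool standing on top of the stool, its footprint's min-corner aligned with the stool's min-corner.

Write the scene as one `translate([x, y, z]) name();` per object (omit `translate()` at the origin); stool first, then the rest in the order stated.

stool();
translate([0, 0, 422]) spool();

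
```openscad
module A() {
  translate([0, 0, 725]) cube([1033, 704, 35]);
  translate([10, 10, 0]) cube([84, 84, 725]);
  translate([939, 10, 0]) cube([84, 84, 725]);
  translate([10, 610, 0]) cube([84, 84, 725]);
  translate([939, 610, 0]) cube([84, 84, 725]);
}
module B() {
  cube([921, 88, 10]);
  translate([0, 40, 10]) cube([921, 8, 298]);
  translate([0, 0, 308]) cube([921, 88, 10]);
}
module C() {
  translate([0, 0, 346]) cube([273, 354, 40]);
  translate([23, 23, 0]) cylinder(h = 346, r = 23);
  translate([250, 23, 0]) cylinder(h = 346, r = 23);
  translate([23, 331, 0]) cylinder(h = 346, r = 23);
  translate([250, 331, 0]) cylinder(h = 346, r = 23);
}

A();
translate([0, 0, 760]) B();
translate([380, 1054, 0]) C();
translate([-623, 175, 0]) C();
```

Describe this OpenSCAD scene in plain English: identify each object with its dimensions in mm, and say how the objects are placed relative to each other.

A is a table: top 1033 mm (x) × 704 mm (y), 35 mm thick, upper face at z = 760 mm, on four 84×84 mm square legs, each inset 10 mm from the nearest pair of top edges, running from z = 0 to the bottom of the top.

B is an I-beam lying along x, 921 mm long. Overall section height 318 mm. Two flanges 88 mm wide (y) and 10 mm thick, one on the floor and one at the top; a web 8 mm thick runs between them, centred on the flange width.

C is a simple wooden stool: a rectangular seat 273 mm (x) by 354 mm (y), 40 mm thick, top face at z = 386 mm, on four round legs, each 46 mm in diameter. The legs rest on z = 0, each leg's axis is inset half a diameter from the nearest pair of seat edges (so the leg's bounding box is flush with the corner).

The I-beam is on top of the table. Two stools sit around the table at the +y, −x sides.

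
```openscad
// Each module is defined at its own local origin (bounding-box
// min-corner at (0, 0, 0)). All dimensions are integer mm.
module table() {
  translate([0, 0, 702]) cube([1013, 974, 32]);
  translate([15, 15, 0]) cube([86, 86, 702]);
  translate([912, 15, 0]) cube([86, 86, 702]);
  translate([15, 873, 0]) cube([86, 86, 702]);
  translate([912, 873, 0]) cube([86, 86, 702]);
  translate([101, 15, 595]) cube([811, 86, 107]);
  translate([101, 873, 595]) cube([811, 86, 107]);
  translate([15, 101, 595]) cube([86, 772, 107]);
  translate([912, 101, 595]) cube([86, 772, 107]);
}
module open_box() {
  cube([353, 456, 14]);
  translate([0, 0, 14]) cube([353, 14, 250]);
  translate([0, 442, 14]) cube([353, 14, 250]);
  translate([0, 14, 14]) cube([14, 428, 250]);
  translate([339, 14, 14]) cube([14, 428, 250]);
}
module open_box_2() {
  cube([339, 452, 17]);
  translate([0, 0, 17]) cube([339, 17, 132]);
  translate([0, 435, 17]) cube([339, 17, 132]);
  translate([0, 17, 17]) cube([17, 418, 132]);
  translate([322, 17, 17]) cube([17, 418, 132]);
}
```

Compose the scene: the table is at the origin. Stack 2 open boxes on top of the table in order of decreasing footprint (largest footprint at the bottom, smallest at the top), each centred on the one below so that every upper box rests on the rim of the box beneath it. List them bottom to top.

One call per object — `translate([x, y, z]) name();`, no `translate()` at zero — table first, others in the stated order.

table();
translate([330, 259, 734]) open_box();
translate([337, 261, 998]) open_box_2();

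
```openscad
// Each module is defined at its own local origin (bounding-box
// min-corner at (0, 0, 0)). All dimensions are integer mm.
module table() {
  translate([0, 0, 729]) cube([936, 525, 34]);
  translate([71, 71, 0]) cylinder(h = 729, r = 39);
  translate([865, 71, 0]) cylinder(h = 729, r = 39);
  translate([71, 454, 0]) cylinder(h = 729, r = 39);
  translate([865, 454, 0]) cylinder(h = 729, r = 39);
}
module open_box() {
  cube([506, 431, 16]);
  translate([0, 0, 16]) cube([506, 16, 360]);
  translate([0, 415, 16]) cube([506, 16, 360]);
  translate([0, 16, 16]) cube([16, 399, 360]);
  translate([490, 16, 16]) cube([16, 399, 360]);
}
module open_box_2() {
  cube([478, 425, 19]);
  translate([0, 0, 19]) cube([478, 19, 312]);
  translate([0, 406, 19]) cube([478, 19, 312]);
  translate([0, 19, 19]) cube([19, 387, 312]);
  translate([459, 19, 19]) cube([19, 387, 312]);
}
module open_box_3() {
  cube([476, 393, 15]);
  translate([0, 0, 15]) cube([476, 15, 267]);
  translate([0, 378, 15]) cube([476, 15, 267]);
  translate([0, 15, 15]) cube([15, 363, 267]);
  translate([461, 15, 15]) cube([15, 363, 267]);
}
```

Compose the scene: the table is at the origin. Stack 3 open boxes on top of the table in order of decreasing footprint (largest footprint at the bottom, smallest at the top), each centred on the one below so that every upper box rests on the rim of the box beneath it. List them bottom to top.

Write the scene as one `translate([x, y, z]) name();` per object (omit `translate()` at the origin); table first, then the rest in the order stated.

table();
translate([215, 47, 763]) open_box();
translate([229, 50, 1139]) open_box_2();
translate([230, 66, 1470]) open_box_3();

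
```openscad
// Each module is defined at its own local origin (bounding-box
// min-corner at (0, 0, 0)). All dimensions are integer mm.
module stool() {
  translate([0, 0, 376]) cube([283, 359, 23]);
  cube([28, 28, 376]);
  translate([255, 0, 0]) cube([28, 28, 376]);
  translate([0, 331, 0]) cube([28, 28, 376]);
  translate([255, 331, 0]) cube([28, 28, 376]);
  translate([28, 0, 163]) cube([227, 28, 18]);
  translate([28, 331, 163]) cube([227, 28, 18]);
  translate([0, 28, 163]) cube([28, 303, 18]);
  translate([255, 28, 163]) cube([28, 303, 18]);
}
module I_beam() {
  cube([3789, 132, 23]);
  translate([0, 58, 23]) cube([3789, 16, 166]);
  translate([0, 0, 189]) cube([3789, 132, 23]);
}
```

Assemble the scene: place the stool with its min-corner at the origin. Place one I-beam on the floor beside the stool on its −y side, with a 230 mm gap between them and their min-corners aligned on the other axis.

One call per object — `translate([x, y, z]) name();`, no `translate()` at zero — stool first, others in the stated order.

stool();
translate([0, -362, 0]) I_beam();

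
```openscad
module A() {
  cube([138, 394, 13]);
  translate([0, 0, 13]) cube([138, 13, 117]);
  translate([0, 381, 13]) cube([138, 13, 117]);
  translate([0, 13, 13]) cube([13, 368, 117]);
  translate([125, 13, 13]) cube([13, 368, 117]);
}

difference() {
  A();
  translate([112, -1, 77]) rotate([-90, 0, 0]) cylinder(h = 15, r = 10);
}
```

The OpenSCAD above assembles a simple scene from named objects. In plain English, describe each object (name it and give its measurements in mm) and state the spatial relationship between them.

A is an open-topped rectangular box: outside dimensions 138×394×130 mm, with a uniform wall and base thickness of 13 mm. The base is a full 138×394 slab on the floor; four walls sit on top of the base. The front and back walls (the −y and +y sides) span the full width; the two side walls fit between them.

The open box has a circular hole of radius 10 mm through its front wall, centred at (x = 112, z = 77).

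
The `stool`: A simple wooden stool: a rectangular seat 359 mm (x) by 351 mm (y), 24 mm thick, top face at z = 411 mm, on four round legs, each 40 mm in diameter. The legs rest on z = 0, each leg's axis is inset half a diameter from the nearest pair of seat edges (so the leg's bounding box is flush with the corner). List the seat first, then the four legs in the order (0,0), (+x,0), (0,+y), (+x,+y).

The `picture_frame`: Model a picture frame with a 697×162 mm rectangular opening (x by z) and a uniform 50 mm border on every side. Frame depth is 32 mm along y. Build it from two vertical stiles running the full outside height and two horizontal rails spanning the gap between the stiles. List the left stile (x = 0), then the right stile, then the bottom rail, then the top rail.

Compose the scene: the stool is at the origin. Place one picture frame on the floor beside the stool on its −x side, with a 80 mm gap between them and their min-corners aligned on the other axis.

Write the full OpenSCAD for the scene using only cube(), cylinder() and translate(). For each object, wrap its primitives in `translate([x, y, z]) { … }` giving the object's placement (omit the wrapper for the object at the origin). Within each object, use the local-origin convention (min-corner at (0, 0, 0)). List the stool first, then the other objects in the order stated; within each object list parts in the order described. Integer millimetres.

translate([0, 0, 387]) cube([359, 351, 24]);
translate([20, 20, 0]) cylinder(h = 387, r = 20);
translate([339, 20, 0]) cylinder(h = 387, r = 20);
translate([20, 331, 0]) cylinder(h = 387, r = 20);
translate([339, 331, 0]) cylinder(h = 387, r = 20);
translate([-877, 0, 0]) {
  cube([50, 32, 262]);
  translate([747, 0, 0]) cube([50, 32, 262]);
  translate([50, 0, 0]) cube([697, 32, 50]);
  translate([50, 0, 212]) cube([697, 32, 50]);
}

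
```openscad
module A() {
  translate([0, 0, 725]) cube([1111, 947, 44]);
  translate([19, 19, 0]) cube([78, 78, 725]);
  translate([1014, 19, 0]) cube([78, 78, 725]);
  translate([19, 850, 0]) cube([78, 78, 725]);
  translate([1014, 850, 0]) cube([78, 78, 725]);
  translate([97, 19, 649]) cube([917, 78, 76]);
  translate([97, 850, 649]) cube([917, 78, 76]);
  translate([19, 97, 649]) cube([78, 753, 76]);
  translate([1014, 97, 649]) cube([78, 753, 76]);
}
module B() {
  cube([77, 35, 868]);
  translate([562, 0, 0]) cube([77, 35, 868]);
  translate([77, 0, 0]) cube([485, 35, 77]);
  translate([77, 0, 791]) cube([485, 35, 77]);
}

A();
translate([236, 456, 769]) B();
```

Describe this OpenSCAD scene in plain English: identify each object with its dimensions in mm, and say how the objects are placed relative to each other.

A is a rectangular dining table. The top is 1111×947×44 mm with its upper surface at z = 769 mm. It stands on four 78×78 mm square legs, each inset 19 mm from the nearest pair of top edges, running from the floor to the underside of the top. Four apron rails, 78 mm thick and 76 mm tall, run between adjacent legs with their top edges flush with the underside of the top and their outer faces flush with the legs' outer faces.

B is a picture frame with a 485×714 mm rectangular opening (x by z) and a uniform 77 mm border on every side. Frame depth is 35 mm along y. It is built from two vertical stiles running the full outside height and two horizontal rails spanning the gap between the stiles.

The picture frame is on top of the table, centred.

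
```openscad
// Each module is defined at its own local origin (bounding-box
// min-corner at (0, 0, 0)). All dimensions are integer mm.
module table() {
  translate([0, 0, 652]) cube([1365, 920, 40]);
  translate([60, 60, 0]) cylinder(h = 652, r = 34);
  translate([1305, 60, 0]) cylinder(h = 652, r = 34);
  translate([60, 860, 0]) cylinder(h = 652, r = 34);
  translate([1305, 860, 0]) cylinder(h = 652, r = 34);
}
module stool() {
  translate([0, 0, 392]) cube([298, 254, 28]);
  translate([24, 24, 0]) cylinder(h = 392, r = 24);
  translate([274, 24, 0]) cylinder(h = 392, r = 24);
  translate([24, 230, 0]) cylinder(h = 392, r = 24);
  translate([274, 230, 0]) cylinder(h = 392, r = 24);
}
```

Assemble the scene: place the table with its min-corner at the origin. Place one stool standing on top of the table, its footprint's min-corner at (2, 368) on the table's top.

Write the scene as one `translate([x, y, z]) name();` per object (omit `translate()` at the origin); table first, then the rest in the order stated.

table();
translate([2, 368, 692]) stool();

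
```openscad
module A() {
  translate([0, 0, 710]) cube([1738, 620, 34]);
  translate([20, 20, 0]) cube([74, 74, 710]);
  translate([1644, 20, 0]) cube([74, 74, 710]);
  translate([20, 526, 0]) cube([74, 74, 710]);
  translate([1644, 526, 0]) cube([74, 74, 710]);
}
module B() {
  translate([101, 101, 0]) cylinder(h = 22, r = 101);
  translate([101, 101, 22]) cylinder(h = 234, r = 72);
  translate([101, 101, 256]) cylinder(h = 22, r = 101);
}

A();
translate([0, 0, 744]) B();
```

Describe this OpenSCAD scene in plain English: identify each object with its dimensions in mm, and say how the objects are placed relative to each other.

A is a table with a 1738×620 mm rectangular top, 34 mm thick, top surface at z = 744 mm, supported by four 74×74 mm square legs, each inset 20 mm from the nearest pair of top edges, running from the floor.

B is a spool: two coaxial disc flanges of radius 101 mm and thickness 22 mm, joined by a core cylinder of radius 72 mm and height 234 mm. The lower flange rests on z = 0 and the three cylinders share a vertical axis.

The spool is on top of the table.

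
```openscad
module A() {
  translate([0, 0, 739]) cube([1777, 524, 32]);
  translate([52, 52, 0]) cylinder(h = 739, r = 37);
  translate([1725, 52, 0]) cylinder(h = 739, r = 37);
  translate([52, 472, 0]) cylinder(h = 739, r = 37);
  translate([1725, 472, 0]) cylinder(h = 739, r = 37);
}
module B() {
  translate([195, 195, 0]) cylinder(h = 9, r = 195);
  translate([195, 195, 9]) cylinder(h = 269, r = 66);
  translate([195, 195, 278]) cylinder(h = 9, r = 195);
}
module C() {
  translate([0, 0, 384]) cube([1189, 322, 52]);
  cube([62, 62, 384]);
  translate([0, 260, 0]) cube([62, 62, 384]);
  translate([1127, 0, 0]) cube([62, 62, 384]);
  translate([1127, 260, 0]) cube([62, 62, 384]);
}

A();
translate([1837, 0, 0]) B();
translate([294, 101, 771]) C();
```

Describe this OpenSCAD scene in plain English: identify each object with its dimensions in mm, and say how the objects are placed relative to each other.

A is a table with a 1777×524 mm rectangular top, 32 mm thick, top surface at z = 771 mm, supported by four round legs of 74 mm diameter, each leg's bounding box inset 15 mm from the nearest pair of top edges, running from the floor.

B is a spool: two coaxial disc flanges of radius 195 mm and thickness 9 mm, joined by a core cylinder of radius 66 mm and height 269 mm. The lower flange rests on z = 0 and the three cylinders share a vertical axis.

C is a bench: a 1189×322 mm seat slab, 52 mm thick, top at z = 436 mm, on four 62×62 mm square legs flush with the seat corners and standing on z = 0.

The spool is on the floor beside the table on its +x side. The bench is on top of the table, centred.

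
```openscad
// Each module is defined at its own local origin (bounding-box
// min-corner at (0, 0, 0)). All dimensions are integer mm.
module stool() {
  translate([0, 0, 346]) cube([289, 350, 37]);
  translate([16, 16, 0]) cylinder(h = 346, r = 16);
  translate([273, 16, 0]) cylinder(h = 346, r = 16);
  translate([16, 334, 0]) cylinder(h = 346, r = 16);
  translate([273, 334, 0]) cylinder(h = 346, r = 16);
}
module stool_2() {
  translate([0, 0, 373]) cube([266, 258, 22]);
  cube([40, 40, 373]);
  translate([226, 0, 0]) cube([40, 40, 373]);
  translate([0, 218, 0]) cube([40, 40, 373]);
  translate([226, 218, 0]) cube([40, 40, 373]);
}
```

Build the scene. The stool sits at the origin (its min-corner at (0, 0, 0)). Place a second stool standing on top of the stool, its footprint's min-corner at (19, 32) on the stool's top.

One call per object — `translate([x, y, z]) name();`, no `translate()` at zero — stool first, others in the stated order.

stool();
translate([19, 32, 383]) stool_2();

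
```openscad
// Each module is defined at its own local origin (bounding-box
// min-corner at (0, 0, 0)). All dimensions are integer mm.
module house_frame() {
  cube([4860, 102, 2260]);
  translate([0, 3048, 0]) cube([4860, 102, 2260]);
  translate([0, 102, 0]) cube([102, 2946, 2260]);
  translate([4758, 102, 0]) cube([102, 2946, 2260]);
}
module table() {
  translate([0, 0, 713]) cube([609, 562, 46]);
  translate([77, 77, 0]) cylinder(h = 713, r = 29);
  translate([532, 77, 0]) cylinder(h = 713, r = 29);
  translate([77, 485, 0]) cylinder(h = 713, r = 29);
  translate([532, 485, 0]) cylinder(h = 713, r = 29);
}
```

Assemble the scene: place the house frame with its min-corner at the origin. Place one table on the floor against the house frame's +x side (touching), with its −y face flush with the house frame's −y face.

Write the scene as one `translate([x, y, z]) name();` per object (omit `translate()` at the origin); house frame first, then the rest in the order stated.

house_frame();
translate([4860, 0, 0]) table();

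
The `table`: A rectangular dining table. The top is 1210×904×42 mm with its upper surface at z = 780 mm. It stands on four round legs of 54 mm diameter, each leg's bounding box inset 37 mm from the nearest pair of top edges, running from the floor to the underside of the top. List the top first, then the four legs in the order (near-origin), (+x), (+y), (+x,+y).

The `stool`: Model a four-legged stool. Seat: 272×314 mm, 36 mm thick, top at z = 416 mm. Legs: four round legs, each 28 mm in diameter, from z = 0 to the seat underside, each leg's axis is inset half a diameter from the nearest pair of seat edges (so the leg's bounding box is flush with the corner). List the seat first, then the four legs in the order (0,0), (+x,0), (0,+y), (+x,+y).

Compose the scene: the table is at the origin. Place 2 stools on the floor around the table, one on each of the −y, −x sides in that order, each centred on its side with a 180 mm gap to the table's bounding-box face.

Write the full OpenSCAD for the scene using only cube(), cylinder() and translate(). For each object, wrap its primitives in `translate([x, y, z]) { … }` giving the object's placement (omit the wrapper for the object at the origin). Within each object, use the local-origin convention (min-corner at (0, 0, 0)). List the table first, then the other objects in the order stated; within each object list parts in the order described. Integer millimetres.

translate([0, 0, 738]) cube([1210, 904, 42]);
translate([64, 64, 0]) cylinder(h = 738, r = 27);
translate([1146, 64, 0]) cylinder(h = 738, r = 27);
translate([64, 840, 0]) cylinder(h = 738, r = 27);
translate([1146, 840, 0]) cylinder(h = 738, r = 27);
translate([469, -494, 0]) {
  translate([0, 0, 380]) cube([272, 314, 36]);
  translate([14, 14, 0]) cylinder(h = 380, r = 14);
  translate([258, 14, 0]) cylinder(h = 380, r = 14);
  translate([14, 300, 0]) cylinder(h = 380, r = 14);
  translate([258, 300, 0]) cylinder(h = 380, r = 14);
}
translate([-452, 295, 0]) {
  translate([0, 0, 380]) cube([272, 314, 36]);
  translate([14, 14, 0]) cylinder(h = 380, r = 14);
  translate([258, 14, 0]) cylinder(h = 380, r = 14);
  translate([14, 300, 0]) cylinder(h = 380, r = 14);
  translate([258, 300, 0]) cylinder(h = 380, r = 14);
}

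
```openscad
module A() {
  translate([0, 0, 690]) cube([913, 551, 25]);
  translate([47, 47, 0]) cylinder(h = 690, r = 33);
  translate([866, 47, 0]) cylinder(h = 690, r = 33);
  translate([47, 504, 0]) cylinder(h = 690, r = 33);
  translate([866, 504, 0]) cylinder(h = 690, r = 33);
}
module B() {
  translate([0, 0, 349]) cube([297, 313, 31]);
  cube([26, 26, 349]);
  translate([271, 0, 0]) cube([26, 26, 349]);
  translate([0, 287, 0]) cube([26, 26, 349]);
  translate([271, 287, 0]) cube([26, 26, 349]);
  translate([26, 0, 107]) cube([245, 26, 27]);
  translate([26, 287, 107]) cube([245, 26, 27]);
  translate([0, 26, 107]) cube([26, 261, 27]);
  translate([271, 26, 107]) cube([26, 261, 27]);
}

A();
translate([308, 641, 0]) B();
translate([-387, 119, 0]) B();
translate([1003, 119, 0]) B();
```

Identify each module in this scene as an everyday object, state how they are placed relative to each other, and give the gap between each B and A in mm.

Each stool's nearest face is 90 mm from the table's bounding box.

A is a table. B is a stool. Three stools sit around the table at the +y, −x, +x sides. The gap between each stool and the table is 90 mm.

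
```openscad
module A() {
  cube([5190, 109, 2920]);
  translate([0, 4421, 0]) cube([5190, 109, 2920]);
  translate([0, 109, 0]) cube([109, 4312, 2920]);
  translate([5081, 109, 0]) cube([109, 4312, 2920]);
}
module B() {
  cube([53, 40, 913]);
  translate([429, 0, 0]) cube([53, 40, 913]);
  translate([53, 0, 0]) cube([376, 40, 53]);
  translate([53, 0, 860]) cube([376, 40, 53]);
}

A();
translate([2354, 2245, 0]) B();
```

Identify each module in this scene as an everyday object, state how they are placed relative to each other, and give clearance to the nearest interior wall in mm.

Clearances: x = 2245, y = 2136; minimum 2136 mm.

A is a house frame. B is a picture frame. The picture frame sits inside the house frame, centred. The clearance to the nearest interior wall is 2136 mm.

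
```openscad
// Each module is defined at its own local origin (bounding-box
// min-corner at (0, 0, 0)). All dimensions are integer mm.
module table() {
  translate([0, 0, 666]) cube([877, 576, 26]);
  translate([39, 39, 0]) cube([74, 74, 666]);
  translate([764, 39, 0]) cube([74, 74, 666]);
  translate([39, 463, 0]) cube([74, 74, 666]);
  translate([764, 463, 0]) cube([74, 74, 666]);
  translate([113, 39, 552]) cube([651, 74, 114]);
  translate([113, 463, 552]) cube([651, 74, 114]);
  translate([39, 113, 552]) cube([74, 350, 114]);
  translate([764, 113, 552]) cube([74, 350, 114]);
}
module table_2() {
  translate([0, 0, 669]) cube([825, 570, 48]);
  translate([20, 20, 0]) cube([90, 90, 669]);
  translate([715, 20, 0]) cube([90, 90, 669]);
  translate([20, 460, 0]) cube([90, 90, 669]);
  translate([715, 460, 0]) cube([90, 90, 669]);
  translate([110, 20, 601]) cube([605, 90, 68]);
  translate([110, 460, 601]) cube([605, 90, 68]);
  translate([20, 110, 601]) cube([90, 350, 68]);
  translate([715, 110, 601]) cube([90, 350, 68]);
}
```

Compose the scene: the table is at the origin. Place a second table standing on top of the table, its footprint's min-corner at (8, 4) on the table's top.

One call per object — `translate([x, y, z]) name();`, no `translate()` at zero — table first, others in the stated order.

table();
translate([8, 4, 692]) table_2();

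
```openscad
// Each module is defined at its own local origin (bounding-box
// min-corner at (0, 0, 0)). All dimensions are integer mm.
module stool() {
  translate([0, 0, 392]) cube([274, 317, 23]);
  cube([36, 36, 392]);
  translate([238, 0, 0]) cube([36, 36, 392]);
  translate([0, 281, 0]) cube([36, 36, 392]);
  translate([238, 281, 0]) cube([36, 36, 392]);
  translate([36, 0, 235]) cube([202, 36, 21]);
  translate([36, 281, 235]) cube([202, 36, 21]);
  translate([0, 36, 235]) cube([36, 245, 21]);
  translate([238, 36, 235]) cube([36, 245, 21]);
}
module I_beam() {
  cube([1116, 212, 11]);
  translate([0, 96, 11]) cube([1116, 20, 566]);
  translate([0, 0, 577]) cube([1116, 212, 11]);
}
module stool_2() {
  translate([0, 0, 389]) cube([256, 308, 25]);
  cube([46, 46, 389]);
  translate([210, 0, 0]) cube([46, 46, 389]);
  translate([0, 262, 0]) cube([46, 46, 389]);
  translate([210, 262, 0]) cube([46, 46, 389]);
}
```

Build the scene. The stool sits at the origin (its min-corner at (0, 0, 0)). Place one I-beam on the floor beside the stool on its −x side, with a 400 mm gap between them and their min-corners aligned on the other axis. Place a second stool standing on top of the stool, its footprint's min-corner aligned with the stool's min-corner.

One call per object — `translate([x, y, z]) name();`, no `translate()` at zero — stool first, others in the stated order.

stool();
translate([-1516, 0, 0]) I_beam();
translate([0, 0, 415]) stool_2();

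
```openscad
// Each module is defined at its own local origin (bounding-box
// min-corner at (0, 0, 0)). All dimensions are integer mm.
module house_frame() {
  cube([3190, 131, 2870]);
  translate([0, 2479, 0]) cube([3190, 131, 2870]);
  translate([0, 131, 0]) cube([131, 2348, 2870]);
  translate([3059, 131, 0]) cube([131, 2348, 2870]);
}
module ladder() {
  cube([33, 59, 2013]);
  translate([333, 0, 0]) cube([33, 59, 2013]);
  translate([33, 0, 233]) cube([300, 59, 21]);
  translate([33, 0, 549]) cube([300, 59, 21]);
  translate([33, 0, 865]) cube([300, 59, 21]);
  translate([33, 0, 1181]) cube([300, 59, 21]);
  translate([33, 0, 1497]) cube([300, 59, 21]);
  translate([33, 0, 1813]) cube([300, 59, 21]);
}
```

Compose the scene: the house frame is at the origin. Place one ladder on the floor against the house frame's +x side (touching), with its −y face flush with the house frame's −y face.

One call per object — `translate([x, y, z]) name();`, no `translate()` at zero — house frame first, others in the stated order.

house_frame();
translate([3190, 0, 0]) ladder();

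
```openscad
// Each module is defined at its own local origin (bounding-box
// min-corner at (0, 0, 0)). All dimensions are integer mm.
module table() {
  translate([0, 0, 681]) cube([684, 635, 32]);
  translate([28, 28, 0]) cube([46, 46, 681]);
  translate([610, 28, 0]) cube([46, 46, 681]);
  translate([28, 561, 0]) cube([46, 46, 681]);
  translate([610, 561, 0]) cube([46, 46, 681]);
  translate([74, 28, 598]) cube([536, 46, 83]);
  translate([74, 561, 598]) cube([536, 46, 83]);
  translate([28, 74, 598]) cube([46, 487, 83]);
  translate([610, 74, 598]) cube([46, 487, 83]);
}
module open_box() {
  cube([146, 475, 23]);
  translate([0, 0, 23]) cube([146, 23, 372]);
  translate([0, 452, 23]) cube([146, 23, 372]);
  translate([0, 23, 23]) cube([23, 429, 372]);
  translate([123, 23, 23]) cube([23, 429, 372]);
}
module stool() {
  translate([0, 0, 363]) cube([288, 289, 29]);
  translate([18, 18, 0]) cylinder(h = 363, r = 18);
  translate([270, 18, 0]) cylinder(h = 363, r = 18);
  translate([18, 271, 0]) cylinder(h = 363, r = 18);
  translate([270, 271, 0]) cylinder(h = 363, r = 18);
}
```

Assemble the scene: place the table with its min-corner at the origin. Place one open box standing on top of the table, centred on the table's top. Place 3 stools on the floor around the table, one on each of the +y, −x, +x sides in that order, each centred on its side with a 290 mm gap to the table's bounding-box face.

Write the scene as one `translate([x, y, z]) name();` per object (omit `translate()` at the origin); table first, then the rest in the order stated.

table();
translate([269, 80, 713]) open_box();
translate([198, 925, 0]) stool();
translate([-578, 173, 0]) stool();
translate([974, 173, 0]) stool();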